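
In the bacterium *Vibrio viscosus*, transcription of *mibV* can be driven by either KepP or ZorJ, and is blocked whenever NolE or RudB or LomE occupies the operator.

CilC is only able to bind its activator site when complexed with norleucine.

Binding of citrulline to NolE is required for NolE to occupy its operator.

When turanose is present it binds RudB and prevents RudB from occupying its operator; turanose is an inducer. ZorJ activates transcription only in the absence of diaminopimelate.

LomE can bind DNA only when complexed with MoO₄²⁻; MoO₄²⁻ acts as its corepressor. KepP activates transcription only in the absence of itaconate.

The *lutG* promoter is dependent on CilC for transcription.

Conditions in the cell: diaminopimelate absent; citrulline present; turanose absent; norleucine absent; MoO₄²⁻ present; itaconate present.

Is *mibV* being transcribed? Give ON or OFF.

OFF

Itaconate is present, so KepP is inactive.
Citrulline is present, so NolE is active.
Diaminopimelate is absent, so ZorJ is active.
Turanose is absent, so RudB is active.
MoO₄²⁻ is present, so LomE is active.
With repressor NolE bound, *mibV* is not transcribed.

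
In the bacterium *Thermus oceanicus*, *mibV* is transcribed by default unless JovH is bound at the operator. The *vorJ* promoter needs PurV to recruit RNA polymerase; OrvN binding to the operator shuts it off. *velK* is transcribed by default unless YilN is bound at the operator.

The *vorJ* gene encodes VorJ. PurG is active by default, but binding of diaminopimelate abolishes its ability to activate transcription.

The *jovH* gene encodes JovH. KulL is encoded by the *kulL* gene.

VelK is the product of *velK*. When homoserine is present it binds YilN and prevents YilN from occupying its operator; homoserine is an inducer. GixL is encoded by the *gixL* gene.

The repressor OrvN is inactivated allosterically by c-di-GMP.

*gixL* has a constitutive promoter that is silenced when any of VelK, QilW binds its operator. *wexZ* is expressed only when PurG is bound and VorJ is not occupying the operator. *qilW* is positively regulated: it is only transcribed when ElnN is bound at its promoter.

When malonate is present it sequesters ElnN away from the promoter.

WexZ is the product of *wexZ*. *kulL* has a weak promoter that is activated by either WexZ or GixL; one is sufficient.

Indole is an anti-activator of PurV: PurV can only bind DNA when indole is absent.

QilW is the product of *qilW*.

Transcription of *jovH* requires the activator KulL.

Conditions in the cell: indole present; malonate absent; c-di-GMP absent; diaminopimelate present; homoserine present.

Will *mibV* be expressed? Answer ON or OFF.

Indole is present, so PurV is inactive.
c-di-GMP is absent, so OrvN is active.
With repressor OrvN bound, *vorJ* is not transcribed.
So VorJ is not produced.
Diaminopimelate is present, so PurG is inactive.
Required activator PurG is absent, so *wexZ* is not transcribed.
So WexZ is not produced.
Homoserine is present, so YilN is inactive.
With no repressor bound, *velK* is transcribed.
So VelK is produced and active.
Malonate is absent, so ElnN is active.
No repressor is bound and ElnN is active, so *qilW* is transcribed.
So QilW is produced and active.
With repressor VelK bound, *gixL* is not transcribed.
So GixL is not produced.
No activator is available at the *kulL* promoter, so *kulL* is not transcribed.
So KulL is not produced.
Required activator KulL is absent, so *jovH* is not transcribed.
So JovH is not produced.
With no repressor bound, *mibV* is transcribed.

ON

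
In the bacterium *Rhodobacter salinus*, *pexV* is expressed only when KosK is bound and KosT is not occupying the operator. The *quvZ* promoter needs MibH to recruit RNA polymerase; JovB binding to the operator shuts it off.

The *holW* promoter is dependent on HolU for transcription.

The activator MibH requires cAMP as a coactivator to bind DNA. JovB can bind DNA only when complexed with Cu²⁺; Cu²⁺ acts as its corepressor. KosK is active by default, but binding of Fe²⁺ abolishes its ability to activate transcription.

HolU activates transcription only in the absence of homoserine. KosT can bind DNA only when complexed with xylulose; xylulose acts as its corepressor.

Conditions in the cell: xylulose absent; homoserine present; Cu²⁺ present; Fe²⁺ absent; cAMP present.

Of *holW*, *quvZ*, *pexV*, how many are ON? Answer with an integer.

1

Homoserine is present, so HolU is inactive.
Required activator HolU is absent, so *holW* is not transcribed.
→ *holW* is OFF.
cAMP is present, so MibH is active.
Cu²⁺ is present, so JovB is active.
With repressor JovB bound, *quvZ* is not transcribed.
→ *quvZ* is OFF.
Fe²⁺ is absent, so KosK is active.
Xylulose is absent, so KosT is inactive.
No repressor is bound and KosK is active, so *pexV* is transcribed.
→ *pexV* is ON.
1 of the 3 genes is transcribed.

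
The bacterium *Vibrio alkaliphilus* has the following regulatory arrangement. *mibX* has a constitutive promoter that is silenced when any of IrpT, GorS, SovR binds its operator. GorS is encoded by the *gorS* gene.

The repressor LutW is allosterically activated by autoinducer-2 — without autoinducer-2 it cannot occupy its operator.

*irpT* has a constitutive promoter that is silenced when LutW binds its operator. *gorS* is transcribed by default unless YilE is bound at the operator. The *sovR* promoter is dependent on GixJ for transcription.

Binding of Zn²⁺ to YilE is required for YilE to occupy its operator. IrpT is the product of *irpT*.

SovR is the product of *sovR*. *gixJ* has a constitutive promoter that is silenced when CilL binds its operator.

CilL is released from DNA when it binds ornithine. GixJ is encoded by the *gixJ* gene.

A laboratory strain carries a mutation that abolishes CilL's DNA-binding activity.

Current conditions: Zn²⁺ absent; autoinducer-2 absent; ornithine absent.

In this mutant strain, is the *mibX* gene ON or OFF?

Autoinducer-2 is absent, so LutW is inactive.
With no repressor bound, *irpT* is transcribed.
So IrpT is produced and active.
Zn²⁺ is absent, so YilE is inactive.
With no repressor bound, *gorS* is transcribed.
So GorS is produced and active.
CilL is non-functional in this strain, so it has no effect.
With no repressor bound, *gixJ* is transcribed.
So GixJ is produced and active.
No repressor is bound and GixJ is active, so *sovR* is transcribed.
So SovR is produced and active.
With repressor IrpT bound, *mibX* is not transcribed.

OFF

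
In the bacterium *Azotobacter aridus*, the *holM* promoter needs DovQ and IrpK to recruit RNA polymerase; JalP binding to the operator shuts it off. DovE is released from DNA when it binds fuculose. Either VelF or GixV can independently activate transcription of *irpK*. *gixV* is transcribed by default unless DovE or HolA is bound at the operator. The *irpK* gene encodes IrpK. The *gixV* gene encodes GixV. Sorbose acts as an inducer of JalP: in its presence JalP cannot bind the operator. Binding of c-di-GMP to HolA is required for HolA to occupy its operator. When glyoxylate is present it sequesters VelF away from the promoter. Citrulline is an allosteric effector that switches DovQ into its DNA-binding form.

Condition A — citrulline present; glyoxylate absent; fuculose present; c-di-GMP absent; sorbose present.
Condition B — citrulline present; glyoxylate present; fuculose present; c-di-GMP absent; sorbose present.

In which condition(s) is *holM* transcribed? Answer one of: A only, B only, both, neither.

both

Condition A:
Citrulline is present, so DovQ is active.
Glyoxylate is absent, so VelF is active.
Fuculose is present, so DovE is inactive.
c-di-GMP is absent, so HolA is inactive.
With no repressor bound, *gixV* is transcribed.
So GixV is produced and active.
Activator VelF is present, so *irpK* is transcribed.
So IrpK is produced and active.
Sorbose is present, so JalP is inactive.
No repressor is bound and DovQ and IrpK are active, so *holM* is transcribed.
→ *holM* is ON in A.
Condition B:
Citrulline is present, so DovQ is active.
Glyoxylate is present, so VelF is inactive.
Fuculose is present, so DovE is inactive.
c-di-GMP is absent, so HolA is inactive.
With no repressor bound, *gixV* is transcribed.
So GixV is produced and active.
Activator GixV is present, so *irpK* is transcribed.
So IrpK is produced and active.
Sorbose is present, so JalP is inactive.
No repressor is bound and DovQ and IrpK are active, so *holM* is transcribed.
→ *holM* is ON in B.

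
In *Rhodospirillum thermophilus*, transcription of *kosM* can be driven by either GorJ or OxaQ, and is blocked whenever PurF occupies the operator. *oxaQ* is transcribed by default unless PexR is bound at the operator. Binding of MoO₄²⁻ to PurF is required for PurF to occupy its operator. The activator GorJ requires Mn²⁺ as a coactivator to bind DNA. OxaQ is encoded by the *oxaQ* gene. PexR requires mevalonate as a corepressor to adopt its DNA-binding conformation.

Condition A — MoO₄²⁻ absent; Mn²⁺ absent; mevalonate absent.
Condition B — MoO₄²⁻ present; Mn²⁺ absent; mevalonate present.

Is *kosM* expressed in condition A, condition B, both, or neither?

Condition A:
MoO₄²⁻ is absent, so PurF is inactive.
Mn²⁺ is absent, so GorJ is inactive.
Mevalonate is absent, so PexR is inactive.
With no repressor bound, *oxaQ* is transcribed.
So OxaQ is produced and active.
Activator OxaQ is present, so *kosM* is transcribed.
→ *kosM* is ON in A.
Condition B:
MoO₄²⁻ is present, so PurF is active.
Mn²⁺ is absent, so GorJ is inactive.
Mevalonate is present, so PexR is active.
With repressor PexR bound, *oxaQ* is not transcribed.
So OxaQ is not produced.
With repressor PurF bound, *kosM* is not transcribed.
→ *kosM* is OFF in B.

A only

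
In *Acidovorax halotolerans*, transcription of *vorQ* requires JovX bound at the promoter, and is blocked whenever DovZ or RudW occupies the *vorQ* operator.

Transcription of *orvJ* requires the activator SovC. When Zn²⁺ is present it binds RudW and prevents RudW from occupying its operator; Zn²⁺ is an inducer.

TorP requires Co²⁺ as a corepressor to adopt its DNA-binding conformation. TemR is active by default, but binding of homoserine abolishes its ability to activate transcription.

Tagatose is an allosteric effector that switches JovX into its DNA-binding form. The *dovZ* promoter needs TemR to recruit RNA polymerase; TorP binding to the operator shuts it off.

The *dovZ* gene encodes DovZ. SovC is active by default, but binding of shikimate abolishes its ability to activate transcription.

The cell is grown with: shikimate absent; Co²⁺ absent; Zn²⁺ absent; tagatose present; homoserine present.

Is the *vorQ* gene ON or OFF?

OFF

Homoserine is present, so TemR is inactive.
Co²⁺ is absent, so TorP is inactive.
Required activator TemR is absent, so *dovZ* is not transcribed.
So DovZ is not produced.
Zn²⁺ is absent, so RudW is active.
Tagatose is present, so JovX is active.
With repressor RudW bound, *vorQ* is not transcribed.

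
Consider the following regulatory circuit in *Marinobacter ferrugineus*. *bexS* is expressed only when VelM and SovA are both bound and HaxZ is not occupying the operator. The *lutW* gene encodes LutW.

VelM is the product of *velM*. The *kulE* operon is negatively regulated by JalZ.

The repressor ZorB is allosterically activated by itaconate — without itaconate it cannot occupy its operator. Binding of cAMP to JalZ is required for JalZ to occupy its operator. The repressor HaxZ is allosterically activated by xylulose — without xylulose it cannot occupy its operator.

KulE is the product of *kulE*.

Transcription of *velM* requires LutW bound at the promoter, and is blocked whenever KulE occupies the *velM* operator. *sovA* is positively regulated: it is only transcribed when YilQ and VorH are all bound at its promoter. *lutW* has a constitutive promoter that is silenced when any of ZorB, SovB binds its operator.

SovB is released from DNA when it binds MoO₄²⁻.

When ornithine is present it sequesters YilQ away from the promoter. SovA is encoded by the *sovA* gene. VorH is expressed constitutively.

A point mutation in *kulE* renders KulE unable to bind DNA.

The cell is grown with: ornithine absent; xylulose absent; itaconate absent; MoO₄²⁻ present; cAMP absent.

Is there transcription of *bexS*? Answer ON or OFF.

KulE is non-functional in this strain, so it has no effect.
Itaconate is absent, so ZorB is inactive.
MoO₄²⁻ is present, so SovB is inactive.
With no repressor bound, *lutW* is transcribed.
So LutW is produced and active.
No repressor is bound and LutW is active, so *velM* is transcribed.
So VelM is produced and active.
Xylulose is absent, so HaxZ is inactive.
Ornithine is absent, so YilQ is active.
VorH is produced constitutively and is active.
No repressor is bound and YilQ and VorH are active, so *sovA* is transcribed.
So SovA is produced and active.
No repressor is bound and VelM and SovA are active, so *bexS* is transcribed.

ON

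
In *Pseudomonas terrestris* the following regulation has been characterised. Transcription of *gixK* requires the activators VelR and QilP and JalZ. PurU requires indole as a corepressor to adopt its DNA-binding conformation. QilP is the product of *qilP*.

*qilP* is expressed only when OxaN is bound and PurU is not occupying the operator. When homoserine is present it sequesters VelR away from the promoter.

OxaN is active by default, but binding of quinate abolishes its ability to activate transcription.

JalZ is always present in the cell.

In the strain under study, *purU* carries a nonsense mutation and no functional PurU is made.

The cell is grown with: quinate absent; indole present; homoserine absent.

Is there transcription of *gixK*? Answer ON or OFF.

ON

Homoserine is absent, so VelR is active.
Quinate is absent, so OxaN is active.
PurU is non-functional in this strain, so it has no effect.
No repressor is bound and OxaN is active, so *qilP* is transcribed.
So QilP is produced and active.
JalZ is produced constitutively and is active.
No repressor is bound and VelR and QilP and JalZ are active, so *gixK* is transcribed.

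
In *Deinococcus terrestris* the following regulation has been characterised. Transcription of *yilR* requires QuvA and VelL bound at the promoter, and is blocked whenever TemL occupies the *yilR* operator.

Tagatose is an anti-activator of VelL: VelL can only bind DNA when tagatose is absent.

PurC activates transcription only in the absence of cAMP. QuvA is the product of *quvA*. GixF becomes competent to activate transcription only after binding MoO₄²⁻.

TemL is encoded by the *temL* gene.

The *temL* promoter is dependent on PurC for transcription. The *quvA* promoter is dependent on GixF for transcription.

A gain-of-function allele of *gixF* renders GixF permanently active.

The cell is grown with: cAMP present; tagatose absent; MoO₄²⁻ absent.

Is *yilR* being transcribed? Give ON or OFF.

ON

cAMP is present, so PurC is inactive.
Required activator PurC is absent, so *temL* is not transcribed.
So TemL is not produced.
GixF is constitutively active in this strain.
No repressor is bound and GixF is active, so *quvA* is transcribed.
So QuvA is produced and active.
Tagatose is absent, so VelL is active.
No repressor is bound and QuvA and VelL are active, so *yilR* is transcribed.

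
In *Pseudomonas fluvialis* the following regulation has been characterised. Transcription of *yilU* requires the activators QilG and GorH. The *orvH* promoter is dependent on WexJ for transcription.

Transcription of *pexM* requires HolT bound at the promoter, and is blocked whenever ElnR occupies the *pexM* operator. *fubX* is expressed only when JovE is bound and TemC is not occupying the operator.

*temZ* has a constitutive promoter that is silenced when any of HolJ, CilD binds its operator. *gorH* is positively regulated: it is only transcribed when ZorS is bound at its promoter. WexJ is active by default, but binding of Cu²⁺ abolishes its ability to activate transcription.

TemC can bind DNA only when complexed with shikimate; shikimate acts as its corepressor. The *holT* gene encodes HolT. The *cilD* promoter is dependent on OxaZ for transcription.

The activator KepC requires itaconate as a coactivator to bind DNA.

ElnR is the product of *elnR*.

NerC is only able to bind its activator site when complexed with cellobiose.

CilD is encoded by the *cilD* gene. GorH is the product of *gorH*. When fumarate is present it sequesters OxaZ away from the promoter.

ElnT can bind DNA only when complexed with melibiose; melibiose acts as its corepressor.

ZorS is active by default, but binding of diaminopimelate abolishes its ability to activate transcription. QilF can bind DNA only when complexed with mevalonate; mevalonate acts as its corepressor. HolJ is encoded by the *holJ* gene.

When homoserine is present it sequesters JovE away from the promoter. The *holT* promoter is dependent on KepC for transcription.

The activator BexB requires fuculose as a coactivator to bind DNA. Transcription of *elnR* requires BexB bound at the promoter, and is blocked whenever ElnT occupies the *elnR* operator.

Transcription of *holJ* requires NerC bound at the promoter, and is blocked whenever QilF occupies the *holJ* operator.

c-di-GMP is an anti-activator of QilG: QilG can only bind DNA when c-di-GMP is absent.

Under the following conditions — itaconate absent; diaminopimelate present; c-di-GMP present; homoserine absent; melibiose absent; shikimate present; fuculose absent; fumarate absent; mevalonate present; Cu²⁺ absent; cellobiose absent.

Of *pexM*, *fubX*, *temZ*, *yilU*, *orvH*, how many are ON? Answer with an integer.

Fuculose is absent, so BexB is inactive.
Melibiose is absent, so ElnT is inactive.
Required activator BexB is absent, so *elnR* is not transcribed.
So ElnR is not produced.
Itaconate is absent, so KepC is inactive.
Required activator KepC is absent, so *holT* is not transcribed.
So HolT is not produced.
Required activator HolT is absent, so *pexM* is not transcribed.
→ *pexM* is OFF.
Homoserine is absent, so JovE is active.
Shikimate is present, so TemC is active.
With repressor TemC bound, *fubX* is not transcribed.
→ *fubX* is OFF.
Mevalonate is present, so QilF is active.
Cellobiose is absent, so NerC is inactive.
With repressor QilF bound, *holJ* is not transcribed.
So HolJ is not produced.
Fumarate is absent, so OxaZ is active.
No repressor is bound and OxaZ is active, so *cilD* is transcribed.
So CilD is produced and active.
With repressor CilD bound, *temZ* is not transcribed.
→ *temZ* is OFF.
c-di-GMP is present, so QilG is inactive.
Diaminopimelate is present, so ZorS is inactive.
Required activator ZorS is absent, so *gorH* is not transcribed.
So GorH is not produced.
Required activator QilG is absent, so *yilU* is not transcribed.
→ *yilU* is OFF.
Cu²⁺ is absent, so WexJ is active.
No repressor is bound and WexJ is active, so *orvH* is transcribed.
→ *orvH* is ON.
1 of the 5 genes is transcribed.

1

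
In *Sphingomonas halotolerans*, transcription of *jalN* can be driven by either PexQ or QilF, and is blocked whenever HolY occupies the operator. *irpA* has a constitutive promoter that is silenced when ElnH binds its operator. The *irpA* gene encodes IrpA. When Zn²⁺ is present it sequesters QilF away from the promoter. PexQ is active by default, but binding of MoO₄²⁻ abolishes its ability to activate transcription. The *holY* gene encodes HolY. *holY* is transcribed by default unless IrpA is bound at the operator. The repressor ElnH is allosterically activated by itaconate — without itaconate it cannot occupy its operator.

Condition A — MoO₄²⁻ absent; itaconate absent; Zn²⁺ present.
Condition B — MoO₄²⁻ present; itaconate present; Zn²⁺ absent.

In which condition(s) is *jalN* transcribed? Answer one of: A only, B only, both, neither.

A only

Condition A:
MoO₄²⁻ is absent, so PexQ is active.
Itaconate is absent, so ElnH is inactive.
With no repressor bound, *irpA* is transcribed.
So IrpA is produced and active.
With repressor IrpA bound, *holY* is not transcribed.
So HolY is not produced.
Zn²⁺ is present, so QilF is inactive.
Activator PexQ is present, so *jalN* is transcribed.
→ *jalN* is ON in A.
Condition B:
MoO₄²⁻ is present, so PexQ is inactive.
Itaconate is present, so ElnH is active.
With repressor ElnH bound, *irpA* is not transcribed.
So IrpA is not produced.
With no repressor bound, *holY* is transcribed.
So HolY is produced and active.
Zn²⁺ is absent, so QilF is active.
With repressor HolY bound, *jalN* is not transcribed.
→ *jalN* is OFF in B.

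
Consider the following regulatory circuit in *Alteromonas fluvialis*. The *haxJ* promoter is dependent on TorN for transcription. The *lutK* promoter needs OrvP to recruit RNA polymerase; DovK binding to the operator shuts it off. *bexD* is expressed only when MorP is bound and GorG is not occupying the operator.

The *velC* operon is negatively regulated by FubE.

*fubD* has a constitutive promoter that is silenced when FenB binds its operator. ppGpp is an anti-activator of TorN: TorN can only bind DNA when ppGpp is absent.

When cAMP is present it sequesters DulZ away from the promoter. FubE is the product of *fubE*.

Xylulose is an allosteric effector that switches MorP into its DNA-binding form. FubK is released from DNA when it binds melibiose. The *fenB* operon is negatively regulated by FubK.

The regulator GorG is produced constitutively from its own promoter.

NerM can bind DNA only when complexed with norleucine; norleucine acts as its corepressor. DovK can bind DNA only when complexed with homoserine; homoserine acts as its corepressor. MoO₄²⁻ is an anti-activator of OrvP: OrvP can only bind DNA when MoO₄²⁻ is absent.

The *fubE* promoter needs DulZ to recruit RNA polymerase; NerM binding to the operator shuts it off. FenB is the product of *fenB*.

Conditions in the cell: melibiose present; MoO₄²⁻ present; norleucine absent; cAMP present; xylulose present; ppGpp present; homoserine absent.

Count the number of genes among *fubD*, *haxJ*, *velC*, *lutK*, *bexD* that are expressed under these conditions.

1

Melibiose is present, so FubK is inactive.
With no repressor bound, *fenB* is transcribed.
So FenB is produced and active.
With repressor FenB bound, *fubD* is not transcribed.
→ *fubD* is OFF.
ppGpp is present, so TorN is inactive.
Required activator TorN is absent, so *haxJ* is not transcribed.
→ *haxJ* is OFF.
cAMP is present, so DulZ is inactive.
Norleucine is absent, so NerM is inactive.
Required activator DulZ is absent, so *fubE* is not transcribed.
So FubE is not produced.
With no repressor bound, *velC* is transcribed.
→ *velC* is ON.
MoO₄²⁻ is present, so OrvP is inactive.
Homoserine is absent, so DovK is inactive.
Required activator OrvP is absent, so *lutK* is not transcribed.
→ *lutK* is OFF.
Xylulose is present, so MorP is active.
GorG is produced constitutively and is active.
With repressor GorG bound, *bexD* is not transcribed.
→ *bexD* is OFF.
1 of the 5 genes is transcribed.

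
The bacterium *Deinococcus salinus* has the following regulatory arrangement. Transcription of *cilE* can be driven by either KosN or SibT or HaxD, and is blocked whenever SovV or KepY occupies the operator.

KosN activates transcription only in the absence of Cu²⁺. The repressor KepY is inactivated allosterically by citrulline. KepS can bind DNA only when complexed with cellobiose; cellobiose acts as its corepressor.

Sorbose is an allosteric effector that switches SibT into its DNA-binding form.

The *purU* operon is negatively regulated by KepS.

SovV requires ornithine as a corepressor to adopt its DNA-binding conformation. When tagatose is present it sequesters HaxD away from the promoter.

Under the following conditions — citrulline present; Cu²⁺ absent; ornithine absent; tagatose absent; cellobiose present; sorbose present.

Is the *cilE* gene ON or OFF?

Cu²⁺ is absent, so KosN is active.
Sorbose is present, so SibT is active.
Ornithine is absent, so SovV is inactive.
Citrulline is present, so KepY is inactive.
Tagatose is absent, so HaxD is active.
Activator KosN is present, so *cilE* is transcribed.

ON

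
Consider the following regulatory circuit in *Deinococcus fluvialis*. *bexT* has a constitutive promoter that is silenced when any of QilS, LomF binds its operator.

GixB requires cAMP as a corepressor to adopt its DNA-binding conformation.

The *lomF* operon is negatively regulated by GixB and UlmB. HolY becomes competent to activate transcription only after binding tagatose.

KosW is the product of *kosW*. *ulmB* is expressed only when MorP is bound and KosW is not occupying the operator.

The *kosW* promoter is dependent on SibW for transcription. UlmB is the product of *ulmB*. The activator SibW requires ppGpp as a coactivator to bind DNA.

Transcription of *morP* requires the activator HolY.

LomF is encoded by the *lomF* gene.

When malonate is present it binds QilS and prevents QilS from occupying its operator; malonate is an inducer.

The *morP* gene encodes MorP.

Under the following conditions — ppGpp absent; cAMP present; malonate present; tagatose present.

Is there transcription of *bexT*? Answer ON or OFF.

Malonate is present, so QilS is inactive.
cAMP is present, so GixB is active.
Tagatose is present, so HolY is active.
No repressor is bound and HolY is active, so *morP* is transcribed.
So MorP is produced and active.
ppGpp is absent, so SibW is inactive.
Required activator SibW is absent, so *kosW* is not transcribed.
So KosW is not produced.
No repressor is bound and MorP is active, so *ulmB* is transcribed.
So UlmB is produced and active.
With repressor GixB bound, *lomF* is not transcribed.
So LomF is not produced.
With no repressor bound, *bexT* is transcribed.

ON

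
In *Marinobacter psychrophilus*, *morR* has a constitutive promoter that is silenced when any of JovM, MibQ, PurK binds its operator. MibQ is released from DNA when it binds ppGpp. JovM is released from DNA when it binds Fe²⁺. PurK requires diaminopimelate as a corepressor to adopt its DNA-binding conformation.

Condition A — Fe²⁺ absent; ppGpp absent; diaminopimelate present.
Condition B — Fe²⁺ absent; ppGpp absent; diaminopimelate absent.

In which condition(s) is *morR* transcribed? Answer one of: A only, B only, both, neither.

Condition A:
Fe²⁺ is absent, so JovM is active.
ppGpp is absent, so MibQ is active.
Diaminopimelate is present, so PurK is active.
With repressor JovM bound, *morR* is not transcribed.
→ *morR* is OFF in A.
Condition B:
Fe²⁺ is absent, so JovM is active.
ppGpp is absent, so MibQ is active.
Diaminopimelate is absent, so PurK is inactive.
With repressor JovM bound, *morR* is not transcribed.
→ *morR* is OFF in B.

neither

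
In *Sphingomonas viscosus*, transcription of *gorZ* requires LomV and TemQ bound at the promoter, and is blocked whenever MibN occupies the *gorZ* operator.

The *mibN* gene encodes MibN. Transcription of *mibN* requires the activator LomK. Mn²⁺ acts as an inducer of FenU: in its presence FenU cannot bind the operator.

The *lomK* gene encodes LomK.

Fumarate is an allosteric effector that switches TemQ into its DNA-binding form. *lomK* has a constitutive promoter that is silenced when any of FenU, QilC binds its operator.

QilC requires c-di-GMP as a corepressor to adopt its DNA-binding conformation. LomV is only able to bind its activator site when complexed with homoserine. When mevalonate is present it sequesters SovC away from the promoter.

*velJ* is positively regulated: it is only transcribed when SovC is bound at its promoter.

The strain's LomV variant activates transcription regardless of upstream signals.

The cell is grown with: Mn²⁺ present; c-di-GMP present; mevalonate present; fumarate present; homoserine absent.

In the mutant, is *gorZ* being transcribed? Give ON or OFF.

ON

LomV is constitutively active in this strain.
Mn²⁺ is present, so FenU is inactive.
c-di-GMP is present, so QilC is active.
With repressor QilC bound, *lomK* is not transcribed.
So LomK is not produced.
Required activator LomK is absent, so *mibN* is not transcribed.
So MibN is not produced.
Fumarate is present, so TemQ is active.
No repressor is bound and LomV and TemQ are active, so *gorZ* is transcribed.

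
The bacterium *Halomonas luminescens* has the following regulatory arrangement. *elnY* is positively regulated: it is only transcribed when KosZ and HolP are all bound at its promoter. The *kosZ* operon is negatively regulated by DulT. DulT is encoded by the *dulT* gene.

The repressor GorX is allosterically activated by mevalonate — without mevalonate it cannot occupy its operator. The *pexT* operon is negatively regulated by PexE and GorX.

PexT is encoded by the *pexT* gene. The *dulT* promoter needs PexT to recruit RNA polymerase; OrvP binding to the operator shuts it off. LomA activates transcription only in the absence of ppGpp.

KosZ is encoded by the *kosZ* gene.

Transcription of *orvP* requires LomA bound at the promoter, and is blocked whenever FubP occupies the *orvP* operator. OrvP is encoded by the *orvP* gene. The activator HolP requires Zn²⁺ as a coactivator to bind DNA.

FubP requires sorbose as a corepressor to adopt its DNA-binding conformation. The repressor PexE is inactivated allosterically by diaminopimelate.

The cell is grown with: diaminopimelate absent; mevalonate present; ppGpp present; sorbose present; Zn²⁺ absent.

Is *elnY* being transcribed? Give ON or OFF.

OFF

Diaminopimelate is absent, so PexE is active.
Mevalonate is present, so GorX is active.
With repressor PexE bound, *pexT* is not transcribed.
So PexT is not produced.
ppGpp is present, so LomA is inactive.
Sorbose is present, so FubP is active.
With repressor FubP bound, *orvP* is not transcribed.
So OrvP is not produced.
Required activator PexT is absent, so *dulT* is not transcribed.
So DulT is not produced.
With no repressor bound, *kosZ* is transcribed.
So KosZ is produced and active.
Zn²⁺ is absent, so HolP is inactive.
Required activator HolP is absent, so *elnY* is not transcribed.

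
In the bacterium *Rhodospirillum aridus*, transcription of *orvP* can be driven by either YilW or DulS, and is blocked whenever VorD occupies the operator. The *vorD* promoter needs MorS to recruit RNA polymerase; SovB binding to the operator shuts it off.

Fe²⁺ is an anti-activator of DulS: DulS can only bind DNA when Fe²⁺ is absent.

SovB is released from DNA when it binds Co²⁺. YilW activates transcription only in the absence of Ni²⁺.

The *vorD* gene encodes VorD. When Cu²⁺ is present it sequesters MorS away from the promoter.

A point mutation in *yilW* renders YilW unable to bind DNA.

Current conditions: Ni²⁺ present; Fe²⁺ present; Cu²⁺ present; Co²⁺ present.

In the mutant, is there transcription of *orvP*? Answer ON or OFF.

OFF

Co²⁺ is present, so SovB is inactive.
Cu²⁺ is present, so MorS is inactive.
Required activator MorS is absent, so *vorD* is not transcribed.
So VorD is not produced.
YilW is non-functional in this strain, so it has no effect.
Fe²⁺ is present, so DulS is inactive.
No activator is available at the *orvP* promoter, so *orvP* is not transcribed.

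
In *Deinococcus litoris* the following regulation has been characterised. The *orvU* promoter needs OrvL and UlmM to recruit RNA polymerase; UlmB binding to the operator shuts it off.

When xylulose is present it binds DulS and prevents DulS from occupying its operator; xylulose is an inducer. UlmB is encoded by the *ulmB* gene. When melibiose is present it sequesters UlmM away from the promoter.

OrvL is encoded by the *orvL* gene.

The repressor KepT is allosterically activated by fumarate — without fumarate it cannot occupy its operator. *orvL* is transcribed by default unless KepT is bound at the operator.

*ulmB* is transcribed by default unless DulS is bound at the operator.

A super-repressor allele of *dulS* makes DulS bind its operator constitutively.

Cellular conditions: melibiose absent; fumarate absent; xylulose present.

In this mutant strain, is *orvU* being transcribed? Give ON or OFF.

DulS is constitutively active in this strain.
With repressor DulS bound, *ulmB* is not transcribed.
So UlmB is not produced.
Fumarate is absent, so KepT is inactive.
With no repressor bound, *orvL* is transcribed.
So OrvL is produced and active.
Melibiose is absent, so UlmM is active.
No repressor is bound and OrvL and UlmM are active, so *orvU* is transcribed.

ON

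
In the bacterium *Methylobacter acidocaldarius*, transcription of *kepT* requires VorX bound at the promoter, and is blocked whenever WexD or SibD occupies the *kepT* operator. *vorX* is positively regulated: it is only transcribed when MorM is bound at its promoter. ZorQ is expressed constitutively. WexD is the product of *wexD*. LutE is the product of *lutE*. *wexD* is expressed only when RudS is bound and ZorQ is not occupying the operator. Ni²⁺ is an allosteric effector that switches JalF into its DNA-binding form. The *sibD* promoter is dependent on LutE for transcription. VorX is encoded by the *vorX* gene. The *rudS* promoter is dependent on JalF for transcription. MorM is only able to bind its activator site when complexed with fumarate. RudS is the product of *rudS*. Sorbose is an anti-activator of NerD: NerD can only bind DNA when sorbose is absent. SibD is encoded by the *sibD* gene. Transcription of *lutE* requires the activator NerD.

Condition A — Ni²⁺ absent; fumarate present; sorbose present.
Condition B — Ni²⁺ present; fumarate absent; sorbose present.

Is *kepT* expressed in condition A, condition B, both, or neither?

Condition A:
ZorQ is produced constitutively and is active.
Ni²⁺ is absent, so JalF is inactive.
Required activator JalF is absent, so *rudS* is not transcribed.
So RudS is not produced.
With repressor ZorQ bound, *wexD* is not transcribed.
So WexD is not produced.
Fumarate is present, so MorM is active.
No repressor is bound and MorM is active, so *vorX* is transcribed.
So VorX is produced and active.
Sorbose is present, so NerD is inactive.
Required activator NerD is absent, so *lutE* is not transcribed.
So LutE is not produced.
Required activator LutE is absent, so *sibD* is not transcribed.
So SibD is not produced.
No repressor is bound and VorX is active, so *kepT* is transcribed.
→ *kepT* is ON in A.
Condition B:
ZorQ is produced constitutively and is active.
Ni²⁺ is present, so JalF is active.
No repressor is bound and JalF is active, so *rudS* is transcribed.
So RudS is produced and active.
With repressor ZorQ bound, *wexD* is not transcribed.
So WexD is not produced.
Fumarate is absent, so MorM is inactive.
Required activator MorM is absent, so *vorX* is not transcribed.
So VorX is not produced.
Sorbose is present, so NerD is inactive.
Required activator NerD is absent, so *lutE* is not transcribed.
So LutE is not produced.
Required activator LutE is absent, so *sibD* is not transcribed.
So SibD is not produced.
Required activator VorX is absent, so *kepT* is not transcribed.
→ *kepT* is OFF in B.

A only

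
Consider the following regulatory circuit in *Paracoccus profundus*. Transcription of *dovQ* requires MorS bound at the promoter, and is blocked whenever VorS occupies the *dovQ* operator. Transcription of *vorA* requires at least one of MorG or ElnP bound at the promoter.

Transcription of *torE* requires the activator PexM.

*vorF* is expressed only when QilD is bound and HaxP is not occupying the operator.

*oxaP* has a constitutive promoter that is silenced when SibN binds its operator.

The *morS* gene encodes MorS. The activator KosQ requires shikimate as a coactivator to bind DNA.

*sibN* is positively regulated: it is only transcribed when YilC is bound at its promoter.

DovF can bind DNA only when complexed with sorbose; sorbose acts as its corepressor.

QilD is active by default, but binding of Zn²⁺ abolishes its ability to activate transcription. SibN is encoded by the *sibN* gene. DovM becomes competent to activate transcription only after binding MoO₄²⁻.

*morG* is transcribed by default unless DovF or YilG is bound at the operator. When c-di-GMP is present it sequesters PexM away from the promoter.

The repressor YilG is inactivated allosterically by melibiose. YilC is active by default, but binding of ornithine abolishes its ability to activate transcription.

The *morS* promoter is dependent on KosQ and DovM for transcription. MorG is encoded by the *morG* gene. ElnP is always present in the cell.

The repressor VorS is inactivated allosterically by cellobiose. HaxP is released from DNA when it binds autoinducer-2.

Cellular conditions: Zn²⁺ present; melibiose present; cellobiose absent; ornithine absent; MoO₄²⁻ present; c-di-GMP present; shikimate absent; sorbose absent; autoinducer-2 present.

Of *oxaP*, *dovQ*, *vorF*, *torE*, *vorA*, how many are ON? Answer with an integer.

Ornithine is absent, so YilC is active.
No repressor is bound and YilC is active, so *sibN* is transcribed.
So SibN is produced and active.
With repressor SibN bound, *oxaP* is not transcribed.
→ *oxaP* is OFF.
Cellobiose is absent, so VorS is active.
Shikimate is absent, so KosQ is inactive.
MoO₄²⁻ is present, so DovM is active.
Required activator KosQ is absent, so *morS* is not transcribed.
So MorS is not produced.
With repressor VorS bound, *dovQ* is not transcribed.
→ *dovQ* is OFF.
Zn²⁺ is present, so QilD is inactive.
Autoinducer-2 is present, so HaxP is inactive.
Required activator QilD is absent, so *vorF* is not transcribed.
→ *vorF* is OFF.
c-di-GMP is present, so PexM is inactive.
Required activator PexM is absent, so *torE* is not transcribed.
→ *torE* is OFF.
Sorbose is absent, so DovF is inactive.
Melibiose is present, so YilG is inactive.
With no repressor bound, *morG* is transcribed.
So MorG is produced and active.
ElnP is produced constitutively and is active.
Activator MorG is present, so *vorA* is transcribed.
→ *vorA* is ON.
1 of the 5 genes is transcribed.

1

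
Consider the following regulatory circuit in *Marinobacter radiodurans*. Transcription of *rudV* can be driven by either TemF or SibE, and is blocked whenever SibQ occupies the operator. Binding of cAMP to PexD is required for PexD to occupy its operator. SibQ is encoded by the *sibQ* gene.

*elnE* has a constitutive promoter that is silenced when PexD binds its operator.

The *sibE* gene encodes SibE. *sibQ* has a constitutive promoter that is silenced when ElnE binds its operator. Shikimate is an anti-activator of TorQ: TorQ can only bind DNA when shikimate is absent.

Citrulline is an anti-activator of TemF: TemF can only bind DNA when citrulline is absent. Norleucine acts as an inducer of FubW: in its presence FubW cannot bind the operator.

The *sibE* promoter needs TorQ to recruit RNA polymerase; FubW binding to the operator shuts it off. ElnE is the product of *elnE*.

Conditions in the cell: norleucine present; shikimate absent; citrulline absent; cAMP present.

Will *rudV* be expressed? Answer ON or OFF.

OFF

Citrulline is absent, so TemF is active.
cAMP is present, so PexD is active.
With repressor PexD bound, *elnE* is not transcribed.
So ElnE is not produced.
With no repressor bound, *sibQ* is transcribed.
So SibQ is produced and active.
Shikimate is absent, so TorQ is active.
Norleucine is present, so FubW is inactive.
No repressor is bound and TorQ is active, so *sibE* is transcribed.
So SibE is produced and active.
With repressor SibQ bound, *rudV* is not transcribed.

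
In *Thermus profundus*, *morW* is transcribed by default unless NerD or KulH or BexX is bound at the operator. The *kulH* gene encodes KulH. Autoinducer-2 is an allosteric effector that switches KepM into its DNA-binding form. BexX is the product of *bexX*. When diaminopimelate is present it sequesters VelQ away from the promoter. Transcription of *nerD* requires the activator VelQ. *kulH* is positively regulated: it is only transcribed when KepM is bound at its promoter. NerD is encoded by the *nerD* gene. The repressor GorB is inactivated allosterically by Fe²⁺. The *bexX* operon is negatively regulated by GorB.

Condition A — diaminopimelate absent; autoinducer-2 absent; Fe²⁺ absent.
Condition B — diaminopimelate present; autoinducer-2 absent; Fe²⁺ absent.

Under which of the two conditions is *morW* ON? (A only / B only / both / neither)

Condition A:
Diaminopimelate is absent, so VelQ is active.
No repressor is bound and VelQ is active, so *nerD* is transcribed.
So NerD is produced and active.
Autoinducer-2 is absent, so KepM is inactive.
Required activator KepM is absent, so *kulH* is not transcribed.
So KulH is not produced.
Fe²⁺ is absent, so GorB is active.
With repressor GorB bound, *bexX* is not transcribed.
So BexX is not produced.
With repressor NerD bound, *morW* is not transcribed.
→ *morW* is OFF in A.
Condition B:
Diaminopimelate is present, so VelQ is inactive.
Required activator VelQ is absent, so *nerD* is not transcribed.
So NerD is not produced.
Autoinducer-2 is absent, so KepM is inactive.
Required activator KepM is absent, so *kulH* is not transcribed.
So KulH is not produced.
Fe²⁺ is absent, so GorB is active.
With repressor GorB bound, *bexX* is not transcribed.
So BexX is not produced.
With no repressor bound, *morW* is transcribed.
→ *morW* is ON in B.

B only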